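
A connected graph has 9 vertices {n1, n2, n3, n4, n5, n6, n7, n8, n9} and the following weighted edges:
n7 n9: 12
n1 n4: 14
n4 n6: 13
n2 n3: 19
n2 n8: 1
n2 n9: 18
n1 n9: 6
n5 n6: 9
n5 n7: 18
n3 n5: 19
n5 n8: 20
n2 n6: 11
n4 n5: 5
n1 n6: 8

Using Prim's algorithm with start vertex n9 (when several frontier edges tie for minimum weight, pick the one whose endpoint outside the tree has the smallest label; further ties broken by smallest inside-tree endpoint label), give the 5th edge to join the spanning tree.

n2-n6

Grow the tree from n9 using Prim:
Step 1: frontier [n1 n9 6, n7 n9 12, n2 n9 18] → take n1 n9 (6); add n1.
Step 2: frontier [n1 n6 8, n1 n4 14, n7 n9 12, n2 n9 18] → take n1 n6 (8); add n6.
Step 3: frontier [n1 n4 14, n5 n6 9, n2 n6 11, n4 n6 13, n7 n9 12, n2 n9 18] → take n5 n6 (9); add n5.
Step 4: frontier [n1 n4 14, n4 n5 5, n5 n7 18, n3 n5 19, n5 n8 20, n2 n6 11, n4 n6 13, n7 n9 12, n2 n9 18] → take n4 n5 (5); add n4.
Step 5: frontier [n5 n7 18, n3 n5 19, n5 n8 20, n2 n6 11, n7 n9 12, n2 n9 18] → take n2 n6 (11); add n2.
Step 6: frontier [n2 n8 1, n2 n3 19, n5 n7 18, n3 n5 19, n5 n8 20, n7 n9 12] → take n2 n8 (1); add n8.
Step 7: frontier [n2 n3 19, n5 n7 18, n3 n5 19, n7 n9 12] → take n7 n9 (12); add n7.
Step 8: frontier [n2 n3 19, n3 n5 19] → take n2 n3 (19); add n3.
The 5th edge added is n2 n6.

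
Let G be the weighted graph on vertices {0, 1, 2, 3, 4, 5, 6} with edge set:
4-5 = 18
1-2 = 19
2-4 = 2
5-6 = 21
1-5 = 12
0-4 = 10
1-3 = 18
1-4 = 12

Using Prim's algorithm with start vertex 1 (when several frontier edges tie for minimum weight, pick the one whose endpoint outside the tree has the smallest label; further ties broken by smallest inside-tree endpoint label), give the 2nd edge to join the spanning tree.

Prim, starting at 1.
Step 1: frontier [1-4 12, 1-5 12, 1-3 18, 1-2 19] → take 1-4 (12); add 4.
Step 2: frontier [1-5 12, 1-3 18, 1-2 19, 2-4 2, 0-4 10, 4-5 18] → take 2-4 (2); add 2.
Step 3: frontier [1-5 12, 1-3 18, 0-4 10, 4-5 18] → take 0-4 (10); add 0.
Step 4: frontier [1-5 12, 1-3 18, 4-5 18] → take 1-5 (12); add 5.
Step 5: frontier [1-3 18, 5-6 21] → take 1-3 (18); add 3.
Step 6: frontier [5-6 21] → take 5-6 (21); add 6.
The 2nd edge added is 2-4.

2-4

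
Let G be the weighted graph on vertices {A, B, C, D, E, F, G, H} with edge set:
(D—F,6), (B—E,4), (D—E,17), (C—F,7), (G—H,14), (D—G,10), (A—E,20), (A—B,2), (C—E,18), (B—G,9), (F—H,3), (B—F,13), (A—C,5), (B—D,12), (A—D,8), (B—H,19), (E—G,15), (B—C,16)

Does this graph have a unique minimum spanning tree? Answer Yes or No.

Kruskal: consider edges lightest-first.
A—B (2): add — endpoints in different components.
F—H (3): add — endpoints in different components.
B—E (4): add — endpoints in different components.
A—C (5): add — endpoints in different components.
D—F (6): add — endpoints in different components.
C—F (7): add — endpoints in different components.
A—D (8): skip — A and D already connected.
B—G (9): add — endpoints in different components.
Every non-tree edge has weight strictly greater than the heaviest edge on the tree path between its endpoints, so the MST is unique.

Yes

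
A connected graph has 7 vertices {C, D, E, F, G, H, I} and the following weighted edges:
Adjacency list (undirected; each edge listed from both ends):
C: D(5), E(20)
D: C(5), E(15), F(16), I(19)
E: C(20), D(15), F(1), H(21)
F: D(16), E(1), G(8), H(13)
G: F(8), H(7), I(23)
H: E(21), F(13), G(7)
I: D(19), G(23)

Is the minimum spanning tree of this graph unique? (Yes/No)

Yes

Sort edges by weight, then run Kruskal:
E F (1): add. Components now {C} {D} {E,F} {G} {H} {I}
C D (5): add. Components now {C,D} {E,F} {G} {H} {I}
G H (7): add. Components now {C,D} {E,F} {G,H} {I}
F G (8): add. Components now {C,D} {E,F,G,H} {I}
F H (13): skip — F and H already connected.
D E (15): add. Components now {C,D,E,F,G,H} {I}
D F (16): skip — D and F already connected.
D I (19): add. Components now {C,D,E,F,G,H,I}
Every non-tree edge has weight strictly greater than the heaviest edge on the tree path between its endpoints, so the MST is unique.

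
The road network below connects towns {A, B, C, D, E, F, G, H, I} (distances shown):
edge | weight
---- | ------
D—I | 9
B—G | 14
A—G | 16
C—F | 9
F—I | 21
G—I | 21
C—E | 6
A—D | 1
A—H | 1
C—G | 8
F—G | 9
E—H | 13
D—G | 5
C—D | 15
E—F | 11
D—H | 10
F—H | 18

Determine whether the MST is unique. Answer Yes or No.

No

Kruskal: consider edges lightest-first.
A—D (1): add — endpoints in different components.
A—H (1): add — endpoints in different components.
D—G (5): add — endpoints in different components.
C—E (6): add — endpoints in different components.
C—G (8): add — endpoints in different components.
C—F (9): add — endpoints in different components.
D—I (9): add — endpoints in different components.
F—G (9): skip — F and G already connected.
D—H (10): skip — D and H already connected.
E—F (11): skip — E and F already connected.
E—H (13): skip — E and H already connected.
B—G (14): add — endpoints in different components.
Non-tree edge F—G has weight 9, equal to the heaviest edge on its tree cycle — swapping gives another MST of the same weight. Not unique.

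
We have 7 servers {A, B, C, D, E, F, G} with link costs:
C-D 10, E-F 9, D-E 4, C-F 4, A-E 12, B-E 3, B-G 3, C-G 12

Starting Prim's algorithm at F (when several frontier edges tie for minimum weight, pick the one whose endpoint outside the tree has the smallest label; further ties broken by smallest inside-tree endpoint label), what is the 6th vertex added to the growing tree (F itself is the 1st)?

D

Prim, starting at F.
Step 1: cheapest edge leaving the tree is C-F (4); add C.
Step 2: cheapest edge leaving the tree is E-F (9); add E.
Step 3: cheapest edge leaving the tree is B-E (3); add B.
Step 4: cheapest edge leaving the tree is B-G (3); add G.
Step 5: cheapest edge leaving the tree is D-E (4); add D.
Step 6: cheapest edge leaving the tree is A-E (12); add A.
Vertex order: F, C, E, B, G, D, A. The 6th vertex is D.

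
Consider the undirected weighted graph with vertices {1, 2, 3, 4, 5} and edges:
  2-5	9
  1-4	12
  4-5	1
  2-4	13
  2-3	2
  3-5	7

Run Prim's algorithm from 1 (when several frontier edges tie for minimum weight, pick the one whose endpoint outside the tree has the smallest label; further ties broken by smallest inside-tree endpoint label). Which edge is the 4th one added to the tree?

Prim, starting at 1.
Step 1: frontier [1-4 12] → take 1-4 (12); add 4.
Step 2: frontier [4-5 1, 2-4 13] → take 4-5 (1); add 5.
Step 3: frontier [2-4 13, 3-5 7, 2-5 9] → take 3-5 (7); add 3.
Step 4: frontier [2-3 2, 2-4 13, 2-5 9] → take 2-3 (2); add 2.
The 4th edge added is 2-3.

2-3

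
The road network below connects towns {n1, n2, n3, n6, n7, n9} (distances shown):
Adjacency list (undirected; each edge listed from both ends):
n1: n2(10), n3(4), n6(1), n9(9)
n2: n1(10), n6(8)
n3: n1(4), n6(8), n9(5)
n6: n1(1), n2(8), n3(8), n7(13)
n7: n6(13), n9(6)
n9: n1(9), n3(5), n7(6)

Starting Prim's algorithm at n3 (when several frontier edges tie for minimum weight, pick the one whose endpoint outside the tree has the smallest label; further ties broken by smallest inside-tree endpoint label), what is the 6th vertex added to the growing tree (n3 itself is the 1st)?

Prim's algorithm from n3:
Step 1: cheapest edge leaving the tree is n1—n3 (4); add n1.
Step 2: cheapest edge leaving the tree is n1—n6 (1); add n6.
Step 3: cheapest edge leaving the tree is n3—n9 (5); add n9.
Step 4: cheapest edge leaving the tree is n7—n9 (6); add n7.
Step 5: cheapest edge leaving the tree is n2—n6 (8); add n2.
Vertex order: n3, n1, n6, n9, n7, n2. The 6th vertex is n2.

n2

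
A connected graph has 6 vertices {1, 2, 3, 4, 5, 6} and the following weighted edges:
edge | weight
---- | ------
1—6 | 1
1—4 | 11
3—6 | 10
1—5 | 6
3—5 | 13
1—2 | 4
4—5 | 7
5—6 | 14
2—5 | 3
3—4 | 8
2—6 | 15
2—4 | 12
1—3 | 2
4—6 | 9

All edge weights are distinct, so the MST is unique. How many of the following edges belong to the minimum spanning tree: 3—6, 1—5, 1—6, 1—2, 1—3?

3

Kruskal's algorithm — process edges by increasing weight (ties by edge label):
1—6 (1): add. Components now {1,6} {2} {3} {4} {5}
1—3 (2): add. Components now {1,3,6} {2} {4} {5}
2—5 (3): add. Components now {1,3,6} {2,5} {4}
1—2 (4): add. Components now {1,2,3,5,6} {4}
1—5 (6): skip — 1 and 5 already connected.
4—5 (7): add. Components now {1,2,3,4,5,6}
MST edge set: {1—6, 1—3, 2—5, 1—2, 4—5}.
Of the listed edges, {1—6, 1—2, 1—3} are in the MST → 3.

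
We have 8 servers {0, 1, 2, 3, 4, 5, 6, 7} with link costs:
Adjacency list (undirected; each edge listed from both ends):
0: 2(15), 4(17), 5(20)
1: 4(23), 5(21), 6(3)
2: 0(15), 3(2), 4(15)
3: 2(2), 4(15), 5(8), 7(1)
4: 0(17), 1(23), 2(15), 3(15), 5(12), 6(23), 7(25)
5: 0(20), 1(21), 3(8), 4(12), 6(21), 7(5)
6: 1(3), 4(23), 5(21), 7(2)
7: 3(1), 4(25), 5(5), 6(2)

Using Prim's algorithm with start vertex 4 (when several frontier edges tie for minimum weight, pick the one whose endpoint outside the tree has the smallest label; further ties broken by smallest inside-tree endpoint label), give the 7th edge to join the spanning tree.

0-2

Prim's algorithm from 4:
Step 1: cheapest edge leaving the tree is 4 5 (12); add 5.
Step 2: cheapest edge leaving the tree is 5 7 (5); add 7.
Step 3: cheapest edge leaving the tree is 3 7 (1); add 3.
Step 4: cheapest edge leaving the tree is 2 3 (2); add 2.
Step 5: cheapest edge leaving the tree is 6 7 (2); add 6.
Step 6: cheapest edge leaving the tree is 1 6 (3); add 1.
Step 7: cheapest edge leaving the tree is 0 2 (15); add 0.
The 7th edge added is 0 2.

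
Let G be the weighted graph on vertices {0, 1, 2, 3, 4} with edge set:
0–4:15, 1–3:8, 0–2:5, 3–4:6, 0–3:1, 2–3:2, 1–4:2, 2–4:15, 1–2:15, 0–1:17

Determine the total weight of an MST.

Prim, starting at 3.
Step 1: frontier [0–3 1, 2–3 2, 3–4 6, 1–3 8] → take 0–3 (1); add 0.
Step 2: frontier [0–2 5, 0–4 15, 0–1 17, 2–3 2, 3–4 6, 1–3 8] → take 2–3 (2); add 2.
Step 3: frontier [0–4 15, 0–1 17, 1–2 15, 2–4 15, 3–4 6, 1–3 8] → take 3–4 (6); add 4.
Step 4: frontier [0–1 17, 1–2 15, 1–3 8, 1–4 2] → take 1–4 (2); add 1.
MST edges: 0–3, 2–3, 3–4, 1–4; total weight 1+2+6+2 = 11.

11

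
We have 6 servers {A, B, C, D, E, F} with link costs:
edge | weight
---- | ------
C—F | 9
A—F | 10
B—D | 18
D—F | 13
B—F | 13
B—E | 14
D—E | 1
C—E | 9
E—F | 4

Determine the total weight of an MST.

37

Prim's algorithm from A:
Step 1: cheapest edge leaving the tree is A—F (10); add F.
Step 2: cheapest edge leaving the tree is E—F (4); add E.
Step 3: cheapest edge leaving the tree is D—E (1); add D.
Step 4: cheapest edge leaving the tree is C—E (9); add C.
Step 5: cheapest edge leaving the tree is B—F (13); add B.
MST edges: A—F, E—F, D—E, C—E, B—F; total weight 10+4+1+9+13 = 37.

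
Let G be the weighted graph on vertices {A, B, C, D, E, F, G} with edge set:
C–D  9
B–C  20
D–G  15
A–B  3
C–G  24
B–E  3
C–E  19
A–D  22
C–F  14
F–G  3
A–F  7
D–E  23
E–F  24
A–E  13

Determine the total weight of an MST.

Prim's algorithm from A:
Step 1: frontier [A–B 3, A–F 7, A–E 13, A–D 22] → take A–B (3); add B.
Step 2: frontier [A–F 7, A–E 13, A–D 22, B–E 3, B–C 20] → take B–E (3); add E.
Step 3: frontier [A–F 7, A–D 22, B–C 20, C–E 19, D–E 23, E–F 24] → take A–F (7); add F.
Step 4: frontier [A–D 22, B–C 20, C–E 19, D–E 23, F–G 3, C–F 14] → take F–G (3); add G.
Step 5: frontier [A–D 22, B–C 20, C–E 19, D–E 23, C–F 14, D–G 15, C–G 24] → take C–F (14); add C.
Step 6: frontier [A–D 22, C–D 9, D–E 23, D–G 15] → take C–D (9); add D.
MST edges: A–B, B–E, A–F, F–G, C–F, C–D; total weight 3+3+7+3+14+9 = 39.

39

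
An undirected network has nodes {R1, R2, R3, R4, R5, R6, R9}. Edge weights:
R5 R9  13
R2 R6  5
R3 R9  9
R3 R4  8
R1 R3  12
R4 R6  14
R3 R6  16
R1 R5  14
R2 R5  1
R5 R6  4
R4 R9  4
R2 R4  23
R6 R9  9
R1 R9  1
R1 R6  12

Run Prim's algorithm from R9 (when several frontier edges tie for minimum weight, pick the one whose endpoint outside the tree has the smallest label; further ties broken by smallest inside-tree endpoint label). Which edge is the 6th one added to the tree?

R2-R5

Prim's algorithm from R9:
Step 1: cheapest edge leaving the tree is R1 R9 (1); add R1.
Step 2: cheapest edge leaving the tree is R4 R9 (4); add R4.
Step 3: cheapest edge leaving the tree is R3 R4 (8); add R3.
Step 4: cheapest edge leaving the tree is R6 R9 (9); add R6.
Step 5: cheapest edge leaving the tree is R5 R6 (4); add R5.
Step 6: cheapest edge leaving the tree is R2 R5 (1); add R2.
The 6th edge added is R2 R5.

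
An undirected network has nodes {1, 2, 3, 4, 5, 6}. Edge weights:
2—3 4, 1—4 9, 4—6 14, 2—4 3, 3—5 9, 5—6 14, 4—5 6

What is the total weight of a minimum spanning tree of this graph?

Grow the tree from 6 using Prim:
Step 1: cheapest edge leaving the tree is 4—6 (14); add 4.
Step 2: cheapest edge leaving the tree is 2—4 (3); add 2.
Step 3: cheapest edge leaving the tree is 2—3 (4); add 3.
Step 4: cheapest edge leaving the tree is 4—5 (6); add 5.
Step 5: cheapest edge leaving the tree is 1—4 (9); add 1.
MST edges: 4—6, 2—4, 2—3, 4—5, 1—4; total weight 14+3+4+6+9 = 36.

36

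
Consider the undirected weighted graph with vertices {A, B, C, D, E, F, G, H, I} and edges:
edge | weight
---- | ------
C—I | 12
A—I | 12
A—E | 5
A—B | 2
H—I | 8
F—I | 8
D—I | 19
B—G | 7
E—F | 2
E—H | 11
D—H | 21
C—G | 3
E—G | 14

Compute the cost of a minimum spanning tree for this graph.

54

Grow the tree from B using Prim:
Step 1: frontier [A—B 2, B—G 7] → take A—B (2); add A.
Step 2: frontier [A—E 5, A—I 12, B—G 7] → take A—E (5); add E.
Step 3: frontier [A—I 12, B—G 7, E—F 2, E—H 11, E—G 14] → take E—F (2); add F.
Step 4: frontier [A—I 12, B—G 7, E—H 11, E—G 14, F—I 8] → take B—G (7); add G.
Step 5: frontier [A—I 12, E—H 11, F—I 8, C—G 3] → take C—G (3); add C.
Step 6: frontier [A—I 12, C—I 12, E—H 11, F—I 8] → take F—I (8); add I.
Step 7: frontier [E—H 11, H—I 8, D—I 19] → take H—I (8); add H.
Step 8: frontier [D—H 21, D—I 19] → take D—I (19); add D.
MST edges: A—B, A—E, E—F, B—G, C—G, F—I, H—I, D—I; total weight 2+5+2+7+3+8+8+19 = 54.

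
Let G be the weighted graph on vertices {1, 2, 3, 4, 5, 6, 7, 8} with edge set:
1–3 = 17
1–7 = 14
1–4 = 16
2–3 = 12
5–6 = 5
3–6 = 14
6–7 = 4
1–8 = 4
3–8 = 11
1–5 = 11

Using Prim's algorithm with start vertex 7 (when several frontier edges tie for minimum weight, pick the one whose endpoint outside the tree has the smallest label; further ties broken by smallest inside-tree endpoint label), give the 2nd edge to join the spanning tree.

Prim's algorithm from 7:
Step 1: frontier [6–7 4, 1–7 14] → take 6–7 (4); add 6.
Step 2: frontier [5–6 5, 3–6 14, 1–7 14] → take 5–6 (5); add 5.
Step 3: frontier [1–5 11, 3–6 14, 1–7 14] → take 1–5 (11); add 1.
Step 4: frontier [1–8 4, 1–4 16, 1–3 17, 3–6 14] → take 1–8 (4); add 8.
Step 5: frontier [1–4 16, 1–3 17, 3–6 14, 3–8 11] → take 3–8 (11); add 3.
Step 6: frontier [1–4 16, 2–3 12] → take 2–3 (12); add 2.
Step 7: frontier [1–4 16] → take 1–4 (16); add 4.
The 2nd edge added is 5–6.

5-6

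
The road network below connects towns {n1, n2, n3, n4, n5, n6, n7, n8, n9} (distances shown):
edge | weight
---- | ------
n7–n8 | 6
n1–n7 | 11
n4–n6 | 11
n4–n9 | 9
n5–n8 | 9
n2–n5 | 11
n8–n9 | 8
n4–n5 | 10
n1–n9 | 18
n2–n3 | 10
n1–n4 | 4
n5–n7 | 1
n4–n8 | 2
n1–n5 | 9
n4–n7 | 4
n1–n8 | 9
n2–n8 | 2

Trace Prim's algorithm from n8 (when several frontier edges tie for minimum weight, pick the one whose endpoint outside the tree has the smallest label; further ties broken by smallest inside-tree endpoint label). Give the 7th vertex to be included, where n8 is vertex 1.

n9

Prim's algorithm from n8:
Step 1: cheapest edge leaving the tree is n2–n8 (2); add n2.
Step 2: cheapest edge leaving the tree is n4–n8 (2); add n4.
Step 3: cheapest edge leaving the tree is n1–n4 (4); add n1.
Step 4: cheapest edge leaving the tree is n4–n7 (4); add n7.
Step 5: cheapest edge leaving the tree is n5–n7 (1); add n5.
Step 6: cheapest edge leaving the tree is n8–n9 (8); add n9.
Step 7: cheapest edge leaving the tree is n2–n3 (10); add n3.
Step 8: cheapest edge leaving the tree is n4–n6 (11); add n6.
Vertex order: n8, n2, n4, n1, n7, n5, n9, n3, n6. The 7th vertex is n9.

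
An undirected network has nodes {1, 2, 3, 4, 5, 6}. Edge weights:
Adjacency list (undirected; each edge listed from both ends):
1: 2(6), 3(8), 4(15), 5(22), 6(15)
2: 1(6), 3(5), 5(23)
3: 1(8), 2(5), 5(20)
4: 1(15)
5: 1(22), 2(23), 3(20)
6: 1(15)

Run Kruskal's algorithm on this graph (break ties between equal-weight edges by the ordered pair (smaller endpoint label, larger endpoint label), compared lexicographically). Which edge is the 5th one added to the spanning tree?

Kruskal's algorithm — process edges by increasing weight (ties by edge label):
2-3 (5): add — endpoints in different components.
1-2 (6): add — endpoints in different components.
1-3 (8): skip — 1 and 3 already connected.
1-4 (15): add — endpoints in different components.
1-6 (15): add — endpoints in different components.
3-5 (20): add — endpoints in different components.
The 5th edge added is 3-5.

3-5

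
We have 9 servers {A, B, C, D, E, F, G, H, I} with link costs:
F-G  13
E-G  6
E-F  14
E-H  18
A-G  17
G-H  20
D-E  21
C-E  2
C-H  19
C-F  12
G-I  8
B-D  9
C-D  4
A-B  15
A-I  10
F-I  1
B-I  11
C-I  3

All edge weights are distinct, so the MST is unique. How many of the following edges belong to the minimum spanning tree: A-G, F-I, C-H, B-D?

Sort edges by weight, then run Kruskal:
F-I (1): add — endpoints in different components.
C-E (2): add — endpoints in different components.
C-I (3): add — endpoints in different components.
C-D (4): add — endpoints in different components.
E-G (6): add — endpoints in different components.
G-I (8): skip — G and I already connected.
B-D (9): add — endpoints in different components.
A-I (10): add — endpoints in different components.
B-I (11): skip — B and I already connected.
C-F (12): skip — C and F already connected.
F-G (13): skip — F and G already connected.
E-F (14): skip — E and F already connected.
A-B (15): skip — A and B already connected.
A-G (17): skip — A and G already connected.
E-H (18): add — endpoints in different components.
MST edge set: {F-I, C-E, C-I, C-D, E-G, B-D, A-I, E-H}.
Of the listed edges, {F-I, B-D} are in the MST → 2.

2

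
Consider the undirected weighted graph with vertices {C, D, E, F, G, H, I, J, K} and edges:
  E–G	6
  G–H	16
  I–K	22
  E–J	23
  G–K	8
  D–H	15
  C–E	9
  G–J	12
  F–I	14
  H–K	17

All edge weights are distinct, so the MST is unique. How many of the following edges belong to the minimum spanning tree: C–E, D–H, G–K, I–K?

4

Kruskal's algorithm — process edges by increasing weight (ties by edge label):
E–G (6): add — endpoints in different components.
G–K (8): add — endpoints in different components.
C–E (9): add — endpoints in different components.
G–J (12): add — endpoints in different components.
F–I (14): add — endpoints in different components.
D–H (15): add — endpoints in different components.
G–H (16): add — endpoints in different components.
H–K (17): skip — H and K already connected.
I–K (22): add — endpoints in different components.
MST edge set: {E–G, G–K, C–E, G–J, F–I, D–H, G–H, I–K}.
Of the listed edges, {C–E, D–H, G–K, I–K} are in the MST → 4.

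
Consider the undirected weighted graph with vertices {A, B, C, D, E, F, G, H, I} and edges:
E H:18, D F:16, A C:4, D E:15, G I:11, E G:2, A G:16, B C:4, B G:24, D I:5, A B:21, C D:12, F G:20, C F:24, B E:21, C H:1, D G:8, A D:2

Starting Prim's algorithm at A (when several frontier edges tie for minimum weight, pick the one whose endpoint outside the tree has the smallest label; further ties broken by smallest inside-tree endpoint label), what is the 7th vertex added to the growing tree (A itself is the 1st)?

Prim's algorithm from A:
Step 1: cheapest edge leaving the tree is A D (2); add D.
Step 2: cheapest edge leaving the tree is A C (4); add C.
Step 3: cheapest edge leaving the tree is C H (1); add H.
Step 4: cheapest edge leaving the tree is B C (4); add B.
Step 5: cheapest edge leaving the tree is D I (5); add I.
Step 6: cheapest edge leaving the tree is D G (8); add G.
Step 7: cheapest edge leaving the tree is E G (2); add E.
Step 8: cheapest edge leaving the tree is D F (16); add F.
Vertex order: A, D, C, H, B, I, G, E, F. The 7th vertex is G.

G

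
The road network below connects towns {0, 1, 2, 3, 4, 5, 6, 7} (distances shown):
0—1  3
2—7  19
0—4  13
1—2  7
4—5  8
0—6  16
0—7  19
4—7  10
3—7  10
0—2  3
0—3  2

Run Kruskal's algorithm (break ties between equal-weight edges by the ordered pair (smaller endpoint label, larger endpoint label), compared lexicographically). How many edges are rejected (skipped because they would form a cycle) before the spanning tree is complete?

Kruskal's algorithm — process edges by increasing weight (ties by edge label):
0—3 (2): add — endpoints in different components.
0—1 (3): add — endpoints in different components.
0—2 (3): add — endpoints in different components.
1—2 (7): skip — 1 and 2 already connected.
4—5 (8): add — endpoints in different components.
3—7 (10): add — endpoints in different components.
4—7 (10): add — endpoints in different components.
0—4 (13): skip — 0 and 4 already connected.
0—6 (16): add — endpoints in different components.
Edges rejected before the tree was complete: 2.

2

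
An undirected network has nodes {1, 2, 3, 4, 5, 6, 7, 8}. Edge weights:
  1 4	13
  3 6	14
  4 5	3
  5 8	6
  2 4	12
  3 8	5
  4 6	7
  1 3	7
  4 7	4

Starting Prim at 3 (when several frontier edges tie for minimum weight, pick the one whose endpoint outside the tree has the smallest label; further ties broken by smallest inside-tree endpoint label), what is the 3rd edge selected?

4-5

Prim's algorithm from 3:
Step 1: cheapest edge leaving the tree is 3 8 (5); add 8.
Step 2: cheapest edge leaving the tree is 5 8 (6); add 5.
Step 3: cheapest edge leaving the tree is 4 5 (3); add 4.
Step 4: cheapest edge leaving the tree is 4 7 (4); add 7.
Step 5: cheapest edge leaving the tree is 1 3 (7); add 1.
Step 6: cheapest edge leaving the tree is 4 6 (7); add 6.
Step 7: cheapest edge leaving the tree is 2 4 (12); add 2.
The 3rd edge added is 4 5.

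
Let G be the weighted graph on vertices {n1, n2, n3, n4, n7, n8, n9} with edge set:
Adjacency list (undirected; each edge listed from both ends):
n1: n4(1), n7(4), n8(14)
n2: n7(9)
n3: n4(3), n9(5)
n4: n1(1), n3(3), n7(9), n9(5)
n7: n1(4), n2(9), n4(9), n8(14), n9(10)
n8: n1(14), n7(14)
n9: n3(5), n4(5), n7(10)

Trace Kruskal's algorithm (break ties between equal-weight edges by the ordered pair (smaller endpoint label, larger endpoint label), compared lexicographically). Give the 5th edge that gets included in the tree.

Kruskal: consider edges lightest-first.
n1 n4 (1): add — endpoints in different components.
n3 n4 (3): add — endpoints in different components.
n1 n7 (4): add — endpoints in different components.
n3 n9 (5): add — endpoints in different components.
n4 n9 (5): skip — n4 and n9 already connected.
n2 n7 (9): add — endpoints in different components.
n4 n7 (9): skip — n4 and n7 already connected.
n7 n9 (10): skip — n9 and n7 already connected.
n1 n8 (14): add — endpoints in different components.
The 5th edge added is n2 n7.

n2-n7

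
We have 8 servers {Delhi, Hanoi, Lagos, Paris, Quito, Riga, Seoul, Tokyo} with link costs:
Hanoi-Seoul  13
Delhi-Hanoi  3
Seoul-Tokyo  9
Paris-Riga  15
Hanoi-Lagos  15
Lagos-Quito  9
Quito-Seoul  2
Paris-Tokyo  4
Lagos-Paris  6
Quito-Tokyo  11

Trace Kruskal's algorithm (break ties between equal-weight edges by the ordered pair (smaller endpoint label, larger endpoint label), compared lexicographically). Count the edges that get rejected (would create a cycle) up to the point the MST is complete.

Kruskal: consider edges lightest-first.
Quito-Seoul (2): add — endpoints in different components.
Delhi-Hanoi (3): add — endpoints in different components.
Paris-Tokyo (4): add — endpoints in different components.
Lagos-Paris (6): add — endpoints in different components.
Lagos-Quito (9): add — endpoints in different components.
Seoul-Tokyo (9): skip — Tokyo and Seoul already connected.
Quito-Tokyo (11): skip — Quito and Tokyo already connected.
Hanoi-Seoul (13): add — endpoints in different components.
Hanoi-Lagos (15): skip — Lagos and Hanoi already connected.
Paris-Riga (15): add — endpoints in different components.
Edges rejected before the tree was complete: 3.

3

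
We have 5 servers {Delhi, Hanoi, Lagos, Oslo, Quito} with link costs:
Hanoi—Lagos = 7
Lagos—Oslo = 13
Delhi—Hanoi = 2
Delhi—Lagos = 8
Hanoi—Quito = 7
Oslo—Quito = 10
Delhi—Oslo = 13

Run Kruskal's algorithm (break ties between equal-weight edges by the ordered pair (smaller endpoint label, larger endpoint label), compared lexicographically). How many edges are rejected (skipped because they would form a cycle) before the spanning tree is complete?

1

Sort edges by weight, then run Kruskal:
Delhi—Hanoi (2): add. Components now {Delhi,Hanoi} {Oslo} {Quito} {Lagos}
Hanoi—Lagos (7): add. Components now {Delhi,Hanoi,Lagos} {Oslo} {Quito}
Hanoi—Quito (7): add. Components now {Delhi,Hanoi,Lagos,Quito} {Oslo}
Delhi—Lagos (8): skip — Delhi and Lagos already connected.
Oslo—Quito (10): add. Components now {Delhi,Hanoi,Lagos,Oslo,Quito}
Edges rejected before the tree was complete: 1.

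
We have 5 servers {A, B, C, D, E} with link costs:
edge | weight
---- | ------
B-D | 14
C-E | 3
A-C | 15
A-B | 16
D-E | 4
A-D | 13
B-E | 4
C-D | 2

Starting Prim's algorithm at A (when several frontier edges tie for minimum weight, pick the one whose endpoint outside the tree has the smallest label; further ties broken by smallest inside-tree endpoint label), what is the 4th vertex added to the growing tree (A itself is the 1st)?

E

Prim's algorithm from A:
Step 1: cheapest edge leaving the tree is A-D (13); add D.
Step 2: cheapest edge leaving the tree is C-D (2); add C.
Step 3: cheapest edge leaving the tree is C-E (3); add E.
Step 4: cheapest edge leaving the tree is B-E (4); add B.
Vertex order: A, D, C, E, B. The 4th vertex is E.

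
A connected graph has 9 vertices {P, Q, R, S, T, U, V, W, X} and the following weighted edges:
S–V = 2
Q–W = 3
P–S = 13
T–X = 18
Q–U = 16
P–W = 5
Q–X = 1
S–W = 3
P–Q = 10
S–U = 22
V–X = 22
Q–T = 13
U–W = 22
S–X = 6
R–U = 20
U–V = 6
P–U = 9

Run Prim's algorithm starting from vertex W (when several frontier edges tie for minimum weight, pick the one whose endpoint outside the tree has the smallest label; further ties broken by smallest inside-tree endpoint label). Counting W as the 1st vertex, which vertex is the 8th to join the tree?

Prim, starting at W.
Step 1: cheapest edge leaving the tree is Q–W (3); add Q.
Step 2: cheapest edge leaving the tree is Q–X (1); add X.
Step 3: cheapest edge leaving the tree is S–W (3); add S.
Step 4: cheapest edge leaving the tree is S–V (2); add V.
Step 5: cheapest edge leaving the tree is P–W (5); add P.
Step 6: cheapest edge leaving the tree is U–V (6); add U.
Step 7: cheapest edge leaving the tree is Q–T (13); add T.
Step 8: cheapest edge leaving the tree is R–U (20); add R.
Vertex order: W, Q, X, S, V, P, U, T, R. The 8th vertex is T.

T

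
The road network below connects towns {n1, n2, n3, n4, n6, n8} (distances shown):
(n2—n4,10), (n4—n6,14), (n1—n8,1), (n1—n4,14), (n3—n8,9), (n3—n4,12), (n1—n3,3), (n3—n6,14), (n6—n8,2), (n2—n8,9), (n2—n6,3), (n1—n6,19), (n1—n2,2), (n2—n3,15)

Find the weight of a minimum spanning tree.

18

Kruskal's algorithm — process edges by increasing weight (ties by edge label):
n1—n8 (1): add — endpoints in different components.
n1—n2 (2): add — endpoints in different components.
n6—n8 (2): add — endpoints in different components.
n1—n3 (3): add — endpoints in different components.
n2—n6 (3): skip — n6 and n2 already connected.
n2—n8 (9): skip — n8 and n2 already connected.
n3—n8 (9): skip — n8 and n3 already connected.
n2—n4 (10): add — endpoints in different components.
MST edges: n1—n8, n1—n2, n6—n8, n1—n3, n2—n4; total weight 1+2+2+3+10 = 18.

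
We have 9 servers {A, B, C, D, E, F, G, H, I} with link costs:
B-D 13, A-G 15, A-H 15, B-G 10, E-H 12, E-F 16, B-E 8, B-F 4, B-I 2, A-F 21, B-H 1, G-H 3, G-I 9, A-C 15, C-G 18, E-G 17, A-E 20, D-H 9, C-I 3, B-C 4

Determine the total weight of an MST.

Prim's algorithm from C:
Step 1: cheapest edge leaving the tree is C-I (3); add I.
Step 2: cheapest edge leaving the tree is B-I (2); add B.
Step 3: cheapest edge leaving the tree is B-H (1); add H.
Step 4: cheapest edge leaving the tree is G-H (3); add G.
Step 5: cheapest edge leaving the tree is B-F (4); add F.
Step 6: cheapest edge leaving the tree is B-E (8); add E.
Step 7: cheapest edge leaving the tree is D-H (9); add D.
Step 8: cheapest edge leaving the tree is A-C (15); add A.
MST edges: C-I, B-I, B-H, G-H, B-F, B-E, D-H, A-C; total weight 3+2+1+3+4+8+9+15 = 45.

45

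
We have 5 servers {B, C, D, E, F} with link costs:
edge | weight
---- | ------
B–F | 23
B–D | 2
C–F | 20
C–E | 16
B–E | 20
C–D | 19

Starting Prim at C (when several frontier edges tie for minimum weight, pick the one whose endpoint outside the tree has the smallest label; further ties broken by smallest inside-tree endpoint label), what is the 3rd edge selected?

Prim, starting at C.
Step 1: cheapest edge leaving the tree is C–E (16); add E.
Step 2: cheapest edge leaving the tree is C–D (19); add D.
Step 3: cheapest edge leaving the tree is B–D (2); add B.
Step 4: cheapest edge leaving the tree is C–F (20); add F.
The 3rd edge added is B–D.

B-D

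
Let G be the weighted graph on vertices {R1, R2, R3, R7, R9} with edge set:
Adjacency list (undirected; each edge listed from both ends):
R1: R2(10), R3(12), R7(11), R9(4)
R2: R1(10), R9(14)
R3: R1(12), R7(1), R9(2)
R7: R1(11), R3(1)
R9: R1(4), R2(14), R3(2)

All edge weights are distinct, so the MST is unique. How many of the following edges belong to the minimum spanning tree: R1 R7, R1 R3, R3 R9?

Sort edges by weight, then run Kruskal:
R3 R7 (1): add — endpoints in different components.
R3 R9 (2): add — endpoints in different components.
R1 R9 (4): add — endpoints in different components.
R1 R2 (10): add — endpoints in different components.
MST edge set: {R3 R7, R3 R9, R1 R9, R1 R2}.
Of the listed edges, {R3 R9} are in the MST → 1.

1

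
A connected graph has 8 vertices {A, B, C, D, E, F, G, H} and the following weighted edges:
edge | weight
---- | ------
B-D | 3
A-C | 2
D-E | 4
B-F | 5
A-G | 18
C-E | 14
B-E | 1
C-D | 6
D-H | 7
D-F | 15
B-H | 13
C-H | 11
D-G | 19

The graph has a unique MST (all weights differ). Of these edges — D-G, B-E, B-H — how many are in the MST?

1

Kruskal's algorithm — process edges by increasing weight (ties by edge label):
B-E (1): add — endpoints in different components.
A-C (2): add — endpoints in different components.
B-D (3): add — endpoints in different components.
D-E (4): skip — D and E already connected.
B-F (5): add — endpoints in different components.
C-D (6): add — endpoints in different components.
D-H (7): add — endpoints in different components.
C-H (11): skip — C and H already connected.
B-H (13): skip — B and H already connected.
C-E (14): skip — C and E already connected.
D-F (15): skip — D and F already connected.
A-G (18): add — endpoints in different components.
MST edge set: {B-E, A-C, B-D, B-F, C-D, D-H, A-G}.
Of the listed edges, {B-E} are in the MST → 1.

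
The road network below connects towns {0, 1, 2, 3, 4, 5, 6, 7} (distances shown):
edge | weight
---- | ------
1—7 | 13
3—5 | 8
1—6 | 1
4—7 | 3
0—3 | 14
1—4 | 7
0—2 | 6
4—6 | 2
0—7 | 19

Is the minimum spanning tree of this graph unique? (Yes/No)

Kruskal: consider edges lightest-first.
1—6 (1): add — endpoints in different components.
4—6 (2): add — endpoints in different components.
4—7 (3): add — endpoints in different components.
0—2 (6): add — endpoints in different components.
1—4 (7): skip — 1 and 4 already connected.
3—5 (8): add — endpoints in different components.
1—7 (13): skip — 1 and 7 already connected.
0—3 (14): add — endpoints in different components.
0—7 (19): add — endpoints in different components.
Every non-tree edge has weight strictly greater than the heaviest edge on the tree path between its endpoints, so the MST is unique.

Yes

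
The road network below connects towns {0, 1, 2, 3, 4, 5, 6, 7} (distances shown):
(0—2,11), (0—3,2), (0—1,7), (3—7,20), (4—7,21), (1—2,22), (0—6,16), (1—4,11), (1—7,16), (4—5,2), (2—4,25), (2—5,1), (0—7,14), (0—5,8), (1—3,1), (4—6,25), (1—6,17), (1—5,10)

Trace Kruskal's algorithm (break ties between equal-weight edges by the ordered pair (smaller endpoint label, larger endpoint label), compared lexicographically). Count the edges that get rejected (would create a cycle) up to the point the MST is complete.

4

Sort edges by weight, then run Kruskal:
1—3 (1): add — endpoints in different components.
2—5 (1): add — endpoints in different components.
0—3 (2): add — endpoints in different components.
4—5 (2): add — endpoints in different components.
0—1 (7): skip — 0 and 1 already connected.
0—5 (8): add — endpoints in different components.
1—5 (10): skip — 1 and 5 already connected.
0—2 (11): skip — 0 and 2 already connected.
1—4 (11): skip — 1 and 4 already connected.
0—7 (14): add — endpoints in different components.
0—6 (16): add — endpoints in different components.
Edges rejected before the tree was complete: 4.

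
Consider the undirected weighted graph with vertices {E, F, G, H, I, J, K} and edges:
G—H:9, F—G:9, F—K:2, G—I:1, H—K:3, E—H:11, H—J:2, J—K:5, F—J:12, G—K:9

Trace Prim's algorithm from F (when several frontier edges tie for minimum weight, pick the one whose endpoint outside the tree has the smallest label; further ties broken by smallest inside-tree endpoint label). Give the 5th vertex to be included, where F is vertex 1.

G

Prim's algorithm from F:
Step 1: frontier [F—K 2, F—G 9, F—J 12] → take F—K (2); add K.
Step 2: frontier [F—G 9, F—J 12, H—K 3, J—K 5, G—K 9] → take H—K (3); add H.
Step 3: frontier [F—G 9, F—J 12, H—J 2, G—H 9, E—H 11, J—K 5, G—K 9] → take H—J (2); add J.
Step 4: frontier [F—G 9, G—H 9, E—H 11, G—K 9] → take F—G (9); add G.
Step 5: frontier [G—I 1, E—H 11] → take G—I (1); add I.
Step 6: frontier [E—H 11] → take E—H (11); add E.
Vertex order: F, K, H, J, G, I, E. The 5th vertex is G.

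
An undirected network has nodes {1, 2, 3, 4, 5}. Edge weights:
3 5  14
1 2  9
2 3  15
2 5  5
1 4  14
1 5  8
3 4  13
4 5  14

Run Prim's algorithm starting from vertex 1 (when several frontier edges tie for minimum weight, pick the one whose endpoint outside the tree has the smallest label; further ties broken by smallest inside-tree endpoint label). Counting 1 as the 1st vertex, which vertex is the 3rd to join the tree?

Prim, starting at 1.
Step 1: cheapest edge leaving the tree is 1 5 (8); add 5.
Step 2: cheapest edge leaving the tree is 2 5 (5); add 2.
Step 3: cheapest edge leaving the tree is 3 5 (14); add 3.
Step 4: cheapest edge leaving the tree is 3 4 (13); add 4.
Vertex order: 1, 5, 2, 3, 4. The 3rd vertex is 2.

2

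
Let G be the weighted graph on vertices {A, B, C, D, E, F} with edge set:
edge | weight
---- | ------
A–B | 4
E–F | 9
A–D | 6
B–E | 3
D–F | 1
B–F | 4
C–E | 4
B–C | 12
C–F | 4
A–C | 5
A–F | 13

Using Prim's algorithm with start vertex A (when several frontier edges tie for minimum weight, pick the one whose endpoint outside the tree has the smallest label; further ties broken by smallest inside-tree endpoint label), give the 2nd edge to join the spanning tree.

B-E

Prim, starting at A.
Step 1: frontier [A–B 4, A–C 5, A–D 6, A–F 13] → take A–B (4); add B.
Step 2: frontier [A–C 5, A–D 6, A–F 13, B–E 3, B–F 4, B–C 12] → take B–E (3); add E.
Step 3: frontier [A–C 5, A–D 6, A–F 13, B–F 4, B–C 12, C–E 4, E–F 9] → take C–E (4); add C.
Step 4: frontier [A–D 6, A–F 13, B–F 4, C–F 4, E–F 9] → take B–F (4); add F.
Step 5: frontier [A–D 6, D–F 1] → take D–F (1); add D.
The 2nd edge added is B–E.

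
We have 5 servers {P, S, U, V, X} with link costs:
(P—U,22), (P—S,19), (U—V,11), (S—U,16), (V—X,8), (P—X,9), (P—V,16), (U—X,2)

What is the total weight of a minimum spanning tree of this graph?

35

Kruskal's algorithm — process edges by increasing weight (ties by edge label):
U—X (2): add. Components now {U,X} {S} {P} {V}
V—X (8): add. Components now {U,V,X} {S} {P}
P—X (9): add. Components now {P,U,V,X} {S}
U—V (11): skip — U and V already connected.
P—V (16): skip — P and V already connected.
S—U (16): add. Components now {P,S,U,V,X}
MST edges: U—X, V—X, P—X, S—U; total weight 2+8+9+16 = 35.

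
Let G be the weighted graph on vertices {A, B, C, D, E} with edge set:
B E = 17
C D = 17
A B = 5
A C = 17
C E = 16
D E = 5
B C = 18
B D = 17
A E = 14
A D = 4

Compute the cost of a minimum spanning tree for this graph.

Grow the tree from A using Prim:
Step 1: cheapest edge leaving the tree is A D (4); add D.
Step 2: cheapest edge leaving the tree is A B (5); add B.
Step 3: cheapest edge leaving the tree is D E (5); add E.
Step 4: cheapest edge leaving the tree is C E (16); add C.
MST edges: A D, A B, D E, C E; total weight 4+5+5+16 = 30.

30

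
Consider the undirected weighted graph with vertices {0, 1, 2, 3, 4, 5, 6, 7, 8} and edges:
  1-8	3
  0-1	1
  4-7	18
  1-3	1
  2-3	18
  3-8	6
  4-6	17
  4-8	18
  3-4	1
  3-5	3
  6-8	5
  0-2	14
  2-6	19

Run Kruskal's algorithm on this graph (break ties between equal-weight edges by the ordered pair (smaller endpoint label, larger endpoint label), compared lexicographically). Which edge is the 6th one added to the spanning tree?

6-8

Kruskal's algorithm — process edges by increasing weight (ties by edge label):
0-1 (1): add — endpoints in different components.
1-3 (1): add — endpoints in different components.
3-4 (1): add — endpoints in different components.
1-8 (3): add — endpoints in different components.
3-5 (3): add — endpoints in different components.
6-8 (5): add — endpoints in different components.
3-8 (6): skip — 3 and 8 already connected.
0-2 (14): add — endpoints in different components.
4-6 (17): skip — 4 and 6 already connected.
2-3 (18): skip — 2 and 3 already connected.
4-7 (18): add — endpoints in different components.
The 6th edge added is 6-8.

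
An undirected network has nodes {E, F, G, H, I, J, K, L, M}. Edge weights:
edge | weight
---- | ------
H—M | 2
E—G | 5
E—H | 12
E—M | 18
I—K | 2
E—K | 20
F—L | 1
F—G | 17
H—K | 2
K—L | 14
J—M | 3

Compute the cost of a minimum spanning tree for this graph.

Kruskal: consider edges lightest-first.
F—L (1): add — endpoints in different components.
H—K (2): add — endpoints in different components.
H—M (2): add — endpoints in different components.
I—K (2): add — endpoints in different components.
J—M (3): add — endpoints in different components.
E—G (5): add — endpoints in different components.
E—H (12): add — endpoints in different components.
K—L (14): add — endpoints in different components.
MST edges: F—L, H—K, H—M, I—K, J—M, E—G, E—H, K—L; total weight 1+2+2+2+3+5+12+14 = 41.

41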